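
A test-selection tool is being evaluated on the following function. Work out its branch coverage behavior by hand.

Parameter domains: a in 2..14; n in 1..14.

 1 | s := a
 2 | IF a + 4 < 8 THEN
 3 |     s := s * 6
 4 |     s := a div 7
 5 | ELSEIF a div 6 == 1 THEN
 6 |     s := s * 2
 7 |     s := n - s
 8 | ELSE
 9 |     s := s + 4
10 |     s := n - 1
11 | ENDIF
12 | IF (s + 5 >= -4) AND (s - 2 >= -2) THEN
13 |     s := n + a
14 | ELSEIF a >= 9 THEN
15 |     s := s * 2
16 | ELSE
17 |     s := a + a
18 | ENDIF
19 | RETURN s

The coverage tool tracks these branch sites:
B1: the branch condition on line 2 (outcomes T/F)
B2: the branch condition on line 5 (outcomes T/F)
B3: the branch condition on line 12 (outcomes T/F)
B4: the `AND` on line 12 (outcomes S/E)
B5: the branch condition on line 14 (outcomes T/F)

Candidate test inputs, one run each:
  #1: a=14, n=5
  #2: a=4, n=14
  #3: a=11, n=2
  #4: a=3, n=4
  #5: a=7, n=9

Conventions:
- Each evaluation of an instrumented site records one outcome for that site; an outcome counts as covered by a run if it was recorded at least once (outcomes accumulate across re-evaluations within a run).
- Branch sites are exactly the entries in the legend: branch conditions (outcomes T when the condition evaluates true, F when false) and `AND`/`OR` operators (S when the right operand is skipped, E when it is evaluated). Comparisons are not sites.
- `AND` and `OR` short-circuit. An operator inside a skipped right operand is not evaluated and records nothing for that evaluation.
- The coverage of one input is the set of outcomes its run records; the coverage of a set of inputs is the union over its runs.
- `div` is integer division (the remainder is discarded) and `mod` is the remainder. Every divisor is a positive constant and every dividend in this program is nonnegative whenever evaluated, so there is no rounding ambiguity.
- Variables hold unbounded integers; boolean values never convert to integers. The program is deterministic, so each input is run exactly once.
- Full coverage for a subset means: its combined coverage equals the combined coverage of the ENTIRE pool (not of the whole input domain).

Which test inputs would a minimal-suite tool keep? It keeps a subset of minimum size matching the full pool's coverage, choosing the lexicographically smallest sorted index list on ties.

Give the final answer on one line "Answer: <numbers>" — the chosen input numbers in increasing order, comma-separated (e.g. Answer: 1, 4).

input #1, a=14, n=5: events B1->F, B2->F, B4->E, B3->T; outcomes B1=F, B2=F, B3=T, B4=E
input #2, a=4, n=14: events B1->F, B2->F, B4->E, B3->T; outcomes B1=F, B2=F, B3=T, B4=E
input #3, a=11, n=2: events B1->F, B2->T, B4->S, B3->F, B5->T; outcomes B1=F, B2=T, B3=F, B4=S, B5=T
input #4, a=3, n=4: events B1->T, B4->E, B3->T; outcomes B1=T, B3=T, B4=E
input #5, a=7, n=9: events B1->F, B2->T, B4->E, B3->F, B5->F; outcomes B1=F, B2=T, B3=F, B4=E, B5=F
pool-wide coverage (10 outcomes): B1=T, B1=F, B2=T, B2=F, B3=T, B3=F, B4=S, B4=E, B5=T, B5=F
every size-1 subset falls short of the 10 outcomes (best: 5/10)
every size-2 subset falls short of the 10 outcomes (best: 8/10)
every size-3 subset falls short of the 10 outcomes (best: 9/10)
the canonical winner is {1, 3, 4, 5}: size 4, full 10-outcome coverage, earliest index list among size-4 covers

Answer: 1, 3, 4, 5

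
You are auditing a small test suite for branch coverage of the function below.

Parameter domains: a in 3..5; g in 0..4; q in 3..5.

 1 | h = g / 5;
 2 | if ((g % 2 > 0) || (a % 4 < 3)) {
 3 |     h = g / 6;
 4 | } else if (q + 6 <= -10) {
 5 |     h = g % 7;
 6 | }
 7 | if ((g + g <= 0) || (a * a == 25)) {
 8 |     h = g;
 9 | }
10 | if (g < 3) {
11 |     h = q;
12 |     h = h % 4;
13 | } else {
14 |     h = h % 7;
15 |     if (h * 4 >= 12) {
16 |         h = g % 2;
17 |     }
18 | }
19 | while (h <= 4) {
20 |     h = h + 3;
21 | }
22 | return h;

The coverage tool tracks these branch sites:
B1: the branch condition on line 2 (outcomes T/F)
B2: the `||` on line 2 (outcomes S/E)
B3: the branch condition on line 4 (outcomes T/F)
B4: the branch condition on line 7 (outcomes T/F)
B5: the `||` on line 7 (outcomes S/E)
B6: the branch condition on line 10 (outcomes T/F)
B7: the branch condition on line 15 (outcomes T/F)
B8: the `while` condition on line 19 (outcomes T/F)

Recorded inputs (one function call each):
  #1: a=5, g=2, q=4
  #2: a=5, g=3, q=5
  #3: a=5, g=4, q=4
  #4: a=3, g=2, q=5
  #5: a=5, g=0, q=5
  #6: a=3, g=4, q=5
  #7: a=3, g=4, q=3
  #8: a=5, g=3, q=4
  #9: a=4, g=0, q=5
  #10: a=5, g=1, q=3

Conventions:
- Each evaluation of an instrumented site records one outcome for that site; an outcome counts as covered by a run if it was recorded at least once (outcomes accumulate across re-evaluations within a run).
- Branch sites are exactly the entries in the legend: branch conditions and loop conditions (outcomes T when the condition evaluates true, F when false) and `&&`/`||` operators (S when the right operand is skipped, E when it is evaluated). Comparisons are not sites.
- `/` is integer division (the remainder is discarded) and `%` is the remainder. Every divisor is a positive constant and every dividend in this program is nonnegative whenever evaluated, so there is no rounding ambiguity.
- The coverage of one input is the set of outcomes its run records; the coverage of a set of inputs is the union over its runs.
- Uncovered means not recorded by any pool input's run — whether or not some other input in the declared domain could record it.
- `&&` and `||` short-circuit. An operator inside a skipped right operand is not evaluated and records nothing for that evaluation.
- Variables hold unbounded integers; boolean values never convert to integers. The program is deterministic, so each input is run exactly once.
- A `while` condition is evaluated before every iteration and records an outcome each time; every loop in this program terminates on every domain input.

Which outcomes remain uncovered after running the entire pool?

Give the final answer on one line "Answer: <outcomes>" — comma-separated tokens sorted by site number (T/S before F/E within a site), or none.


test 1 (a=5, g=2, q=4) hits B1=T, B2=E, B4=T, B5=E, B6=T, B8=T, B8=F
test 2 (a=5, g=3, q=5) hits B1=T, B2=S, B4=T, B5=E, B6=F, B7=T, B8=T, B8=F
test 3 (a=5, g=4, q=4) hits B1=T, B2=E, B4=T, B5=E, B6=F, B7=T, B8=T, B8=F
test 4 (a=3, g=2, q=5) hits B1=F, B2=E, B3=F, B4=F, B5=E, B6=T, B8=T, B8=F
test 5 (a=5, g=0, q=5) hits B1=T, B2=E, B4=T, B5=S, B6=T, B8=T, B8=F
test 6 (a=3, g=4, q=5) hits B1=F, B2=E, B3=F, B4=F, B5=E, B6=F, B7=F, B8=T, B8=F
test 7 (a=3, g=4, q=3) hits B1=F, B2=E, B3=F, B4=F, B5=E, B6=F, B7=F, B8=T, B8=F
test 8 (a=5, g=3, q=4) hits B1=T, B2=S, B4=T, B5=E, B6=F, B7=T, B8=T, B8=F
test 9 (a=4, g=0, q=5) hits B1=T, B2=E, B4=T, B5=S, B6=T, B8=T, B8=F
test 10 (a=5, g=1, q=3) hits B1=T, B2=S, B4=T, B5=E, B6=T, B8=T, B8=F
union over the pool: B1=T, B1=F, B2=S, B2=E, B3=F, B4=T, B4=F, B5=S, B5=E, B6=T, B6=F, B7=T, B7=F, B8=T, B8=F
uncovered (1 of 16): B3=T
Answer: B3=T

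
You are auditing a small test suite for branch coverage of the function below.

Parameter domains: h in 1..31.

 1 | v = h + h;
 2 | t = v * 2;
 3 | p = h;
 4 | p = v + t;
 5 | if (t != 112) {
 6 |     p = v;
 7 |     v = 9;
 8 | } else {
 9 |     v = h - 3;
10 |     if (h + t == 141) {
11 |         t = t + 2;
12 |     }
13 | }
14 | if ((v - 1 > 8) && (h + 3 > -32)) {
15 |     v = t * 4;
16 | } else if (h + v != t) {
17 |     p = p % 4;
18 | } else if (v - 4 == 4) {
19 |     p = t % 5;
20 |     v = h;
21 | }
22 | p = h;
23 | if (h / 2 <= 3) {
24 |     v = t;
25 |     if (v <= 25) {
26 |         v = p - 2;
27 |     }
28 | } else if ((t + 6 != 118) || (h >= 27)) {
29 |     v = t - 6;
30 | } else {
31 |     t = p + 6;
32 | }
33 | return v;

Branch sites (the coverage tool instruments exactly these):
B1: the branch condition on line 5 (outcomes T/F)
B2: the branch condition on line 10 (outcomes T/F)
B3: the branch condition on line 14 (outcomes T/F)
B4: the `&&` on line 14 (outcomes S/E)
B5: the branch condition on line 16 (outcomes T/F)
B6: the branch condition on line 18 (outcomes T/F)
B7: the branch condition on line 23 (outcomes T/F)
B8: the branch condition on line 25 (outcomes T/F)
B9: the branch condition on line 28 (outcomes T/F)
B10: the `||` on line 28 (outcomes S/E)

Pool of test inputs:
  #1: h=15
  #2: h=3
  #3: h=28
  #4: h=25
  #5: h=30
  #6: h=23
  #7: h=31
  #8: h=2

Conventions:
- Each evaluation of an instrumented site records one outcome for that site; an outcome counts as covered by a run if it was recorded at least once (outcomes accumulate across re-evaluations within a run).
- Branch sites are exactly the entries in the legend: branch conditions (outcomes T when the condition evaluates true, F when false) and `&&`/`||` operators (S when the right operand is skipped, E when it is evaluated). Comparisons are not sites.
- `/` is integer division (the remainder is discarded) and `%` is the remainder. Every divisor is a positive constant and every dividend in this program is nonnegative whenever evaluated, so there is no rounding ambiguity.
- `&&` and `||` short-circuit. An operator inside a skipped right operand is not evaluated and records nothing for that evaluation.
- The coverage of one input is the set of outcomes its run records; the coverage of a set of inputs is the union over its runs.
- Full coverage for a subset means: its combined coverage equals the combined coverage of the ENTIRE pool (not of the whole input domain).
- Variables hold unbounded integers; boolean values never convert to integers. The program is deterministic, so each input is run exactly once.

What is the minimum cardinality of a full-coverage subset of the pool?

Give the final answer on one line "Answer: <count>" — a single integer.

test 1 (h=15) hits B1=T, B3=F, B4=S, B5=T, B7=F, B9=T, B10=S
test 2 (h=3) hits B1=T, B3=F, B4=S, B5=F, B6=F, B7=T, B8=T
test 3 (h=28) hits B1=F, B2=F, B3=T, B4=E, B7=F, B9=T, B10=E
test 4 (h=25) hits B1=T, B3=F, B4=S, B5=T, B7=F, B9=T, B10=S
test 5 (h=30) hits B1=T, B3=F, B4=S, B5=T, B7=F, B9=T, B10=S
test 6 (h=23) hits B1=T, B3=F, B4=S, B5=T, B7=F, B9=T, B10=S
test 7 (h=31) hits B1=T, B3=F, B4=S, B5=T, B7=F, B9=T, B10=S
test 8 (h=2) hits B1=T, B3=F, B4=S, B5=T, B7=T, B8=T
union over all inputs: B1=T, B1=F, B2=F, B3=T, B3=F, B4=S, B4=E, B5=T, B5=F, B6=F, B7=T, B7=F, B8=T, B9=T, B10=S, B10=E (16 outcomes)
checked all size-1 subsets: none covers 16 outcomes (max 7/16)
checked all size-2 subsets: none covers 16 outcomes (max 14/16)
the canonical winner is {1, 2, 3}: size 3, full 16-outcome coverage, earliest index list among size-3 covers

Answer: 3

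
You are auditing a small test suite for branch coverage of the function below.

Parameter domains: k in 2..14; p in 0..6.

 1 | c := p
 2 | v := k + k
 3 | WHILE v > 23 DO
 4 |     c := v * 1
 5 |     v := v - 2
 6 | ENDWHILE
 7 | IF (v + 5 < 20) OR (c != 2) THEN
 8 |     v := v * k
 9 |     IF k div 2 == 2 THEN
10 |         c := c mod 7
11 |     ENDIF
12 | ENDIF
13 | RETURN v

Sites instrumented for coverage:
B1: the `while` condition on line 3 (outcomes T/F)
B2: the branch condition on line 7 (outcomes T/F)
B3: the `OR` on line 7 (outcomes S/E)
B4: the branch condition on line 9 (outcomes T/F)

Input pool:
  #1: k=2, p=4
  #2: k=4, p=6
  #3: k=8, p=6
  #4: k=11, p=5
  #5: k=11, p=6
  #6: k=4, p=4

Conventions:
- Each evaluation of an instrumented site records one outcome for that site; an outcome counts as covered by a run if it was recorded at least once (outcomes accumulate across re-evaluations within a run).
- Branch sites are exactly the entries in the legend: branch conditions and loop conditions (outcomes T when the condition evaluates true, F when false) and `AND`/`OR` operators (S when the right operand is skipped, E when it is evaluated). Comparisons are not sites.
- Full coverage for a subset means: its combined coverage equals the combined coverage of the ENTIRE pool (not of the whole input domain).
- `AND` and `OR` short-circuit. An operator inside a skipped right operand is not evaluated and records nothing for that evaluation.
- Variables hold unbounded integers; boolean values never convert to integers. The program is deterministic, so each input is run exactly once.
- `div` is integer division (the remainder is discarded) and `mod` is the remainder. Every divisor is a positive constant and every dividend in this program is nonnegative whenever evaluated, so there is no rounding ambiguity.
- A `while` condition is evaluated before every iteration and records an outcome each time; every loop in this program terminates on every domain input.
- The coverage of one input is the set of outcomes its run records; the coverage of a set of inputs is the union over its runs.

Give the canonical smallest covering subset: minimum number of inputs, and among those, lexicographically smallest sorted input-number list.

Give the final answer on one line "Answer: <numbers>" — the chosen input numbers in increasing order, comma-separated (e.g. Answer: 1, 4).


input #1, k=2, p=4: outcomes B1=F, B2=T, B3=S, B4=F
input #2, k=4, p=6: outcomes B1=F, B2=T, B3=S, B4=T
input #3, k=8, p=6: outcomes B1=F, B2=T, B3=E, B4=F
input #4, k=11, p=5: outcomes B1=F, B2=T, B3=E, B4=F
input #5, k=11, p=6: outcomes B1=F, B2=T, B3=E, B4=F
input #6, k=4, p=4: outcomes B1=F, B2=T, B3=S, B4=T
together the pool reaches 6 outcomes: B1=F, B2=T, B3=S, B3=E, B4=T, B4=F
checked all size-1 subsets: none covers 6 outcomes (max 4/6)
at size 2, {2, 3} reaches all 6 outcomes; every lexicographically earlier size-2 subset fails
Answer: 2, 3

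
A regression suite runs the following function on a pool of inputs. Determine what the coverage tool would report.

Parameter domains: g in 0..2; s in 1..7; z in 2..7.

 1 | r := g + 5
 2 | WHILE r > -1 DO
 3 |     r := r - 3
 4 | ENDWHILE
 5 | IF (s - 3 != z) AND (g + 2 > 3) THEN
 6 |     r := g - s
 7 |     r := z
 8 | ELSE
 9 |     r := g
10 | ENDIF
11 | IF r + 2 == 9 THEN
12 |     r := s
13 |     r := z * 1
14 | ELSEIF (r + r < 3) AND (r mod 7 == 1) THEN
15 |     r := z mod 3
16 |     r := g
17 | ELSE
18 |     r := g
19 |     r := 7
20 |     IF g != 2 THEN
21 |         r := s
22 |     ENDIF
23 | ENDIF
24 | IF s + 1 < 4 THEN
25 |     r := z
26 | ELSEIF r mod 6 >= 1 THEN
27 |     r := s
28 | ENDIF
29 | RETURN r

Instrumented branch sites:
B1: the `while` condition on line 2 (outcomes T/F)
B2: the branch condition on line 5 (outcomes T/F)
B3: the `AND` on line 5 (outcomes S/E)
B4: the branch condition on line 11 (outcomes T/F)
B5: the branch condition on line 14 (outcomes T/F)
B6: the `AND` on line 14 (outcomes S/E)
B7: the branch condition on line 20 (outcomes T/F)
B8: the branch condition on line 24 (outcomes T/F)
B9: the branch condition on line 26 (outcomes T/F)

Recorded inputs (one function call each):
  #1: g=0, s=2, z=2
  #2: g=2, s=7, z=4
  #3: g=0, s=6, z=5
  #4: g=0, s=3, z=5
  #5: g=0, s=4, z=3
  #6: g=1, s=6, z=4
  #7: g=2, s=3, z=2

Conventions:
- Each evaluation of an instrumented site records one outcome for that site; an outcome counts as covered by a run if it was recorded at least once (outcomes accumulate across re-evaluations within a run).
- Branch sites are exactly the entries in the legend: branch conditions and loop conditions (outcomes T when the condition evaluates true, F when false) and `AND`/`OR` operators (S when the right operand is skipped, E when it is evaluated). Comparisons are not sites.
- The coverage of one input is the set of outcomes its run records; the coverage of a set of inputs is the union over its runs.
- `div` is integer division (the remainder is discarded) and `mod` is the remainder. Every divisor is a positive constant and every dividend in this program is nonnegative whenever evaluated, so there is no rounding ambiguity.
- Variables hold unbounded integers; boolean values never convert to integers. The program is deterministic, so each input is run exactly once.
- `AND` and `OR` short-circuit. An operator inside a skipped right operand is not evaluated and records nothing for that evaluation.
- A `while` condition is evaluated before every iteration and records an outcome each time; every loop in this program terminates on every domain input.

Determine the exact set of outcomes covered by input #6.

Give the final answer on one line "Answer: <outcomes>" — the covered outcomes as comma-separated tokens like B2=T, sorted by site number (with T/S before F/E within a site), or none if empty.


Running input #6 (g=1, s=6, z=4), event by event:
  B1->T, B1->T, B1->T, B1->F, B3->E, B2->F, B4->F, B6->E, B5->T, B8->F
  B9->T
as a set, this run covers: B1=T, B1=F, B2=F, B3=E, B4=F, B5=T, B6=E, B8=F, B9=T
Answer: B1=T, B1=F, B2=F, B3=E, B4=F, B5=T, B6=E, B8=F, B9=T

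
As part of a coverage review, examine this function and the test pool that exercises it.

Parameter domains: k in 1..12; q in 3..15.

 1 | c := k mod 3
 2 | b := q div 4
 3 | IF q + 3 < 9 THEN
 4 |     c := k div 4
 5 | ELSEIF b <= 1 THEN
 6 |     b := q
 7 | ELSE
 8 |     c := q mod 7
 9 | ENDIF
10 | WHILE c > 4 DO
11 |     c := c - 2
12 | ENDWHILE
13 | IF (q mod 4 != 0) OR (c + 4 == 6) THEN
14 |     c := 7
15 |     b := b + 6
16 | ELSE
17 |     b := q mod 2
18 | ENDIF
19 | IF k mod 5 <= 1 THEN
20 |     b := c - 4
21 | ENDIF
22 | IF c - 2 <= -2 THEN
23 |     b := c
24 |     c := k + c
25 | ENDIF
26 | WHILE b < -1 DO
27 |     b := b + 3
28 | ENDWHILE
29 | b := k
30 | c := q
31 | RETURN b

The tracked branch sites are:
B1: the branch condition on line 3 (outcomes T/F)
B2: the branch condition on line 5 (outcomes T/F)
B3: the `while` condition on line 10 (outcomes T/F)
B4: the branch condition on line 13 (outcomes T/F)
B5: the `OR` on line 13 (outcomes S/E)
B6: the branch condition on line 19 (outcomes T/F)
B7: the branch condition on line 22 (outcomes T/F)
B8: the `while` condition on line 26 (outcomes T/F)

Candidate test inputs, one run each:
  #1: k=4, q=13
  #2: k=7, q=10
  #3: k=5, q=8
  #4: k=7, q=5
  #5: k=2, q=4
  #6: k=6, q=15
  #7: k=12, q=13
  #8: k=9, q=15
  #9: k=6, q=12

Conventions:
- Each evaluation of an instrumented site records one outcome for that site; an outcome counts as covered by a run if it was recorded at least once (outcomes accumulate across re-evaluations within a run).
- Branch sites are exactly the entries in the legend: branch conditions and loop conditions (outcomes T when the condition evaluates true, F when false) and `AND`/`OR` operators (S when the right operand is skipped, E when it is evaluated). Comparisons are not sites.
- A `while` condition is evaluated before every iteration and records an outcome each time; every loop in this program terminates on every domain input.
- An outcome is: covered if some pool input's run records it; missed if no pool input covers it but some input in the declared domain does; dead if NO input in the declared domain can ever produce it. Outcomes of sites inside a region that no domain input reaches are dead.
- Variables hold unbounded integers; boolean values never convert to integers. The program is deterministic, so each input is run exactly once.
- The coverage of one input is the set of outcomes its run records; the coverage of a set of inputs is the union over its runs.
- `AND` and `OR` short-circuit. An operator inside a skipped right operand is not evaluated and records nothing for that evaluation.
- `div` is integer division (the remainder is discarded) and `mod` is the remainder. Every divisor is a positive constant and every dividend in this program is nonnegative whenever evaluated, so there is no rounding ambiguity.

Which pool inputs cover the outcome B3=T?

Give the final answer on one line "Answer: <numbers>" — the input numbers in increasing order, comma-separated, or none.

input #1 (k=4, q=13): records B3=T
input #2 (k=7, q=10): does not record B3=T
input #3 (k=5, q=8): does not record B3=T
input #4 (k=7, q=5): does not record B3=T
input #5 (k=2, q=4): does not record B3=T
input #6 (k=6, q=15): does not record B3=T
input #7 (k=12, q=13): records B3=T
input #8 (k=9, q=15): does not record B3=T
input #9 (k=6, q=12): records B3=T

Answer: 1, 7, 9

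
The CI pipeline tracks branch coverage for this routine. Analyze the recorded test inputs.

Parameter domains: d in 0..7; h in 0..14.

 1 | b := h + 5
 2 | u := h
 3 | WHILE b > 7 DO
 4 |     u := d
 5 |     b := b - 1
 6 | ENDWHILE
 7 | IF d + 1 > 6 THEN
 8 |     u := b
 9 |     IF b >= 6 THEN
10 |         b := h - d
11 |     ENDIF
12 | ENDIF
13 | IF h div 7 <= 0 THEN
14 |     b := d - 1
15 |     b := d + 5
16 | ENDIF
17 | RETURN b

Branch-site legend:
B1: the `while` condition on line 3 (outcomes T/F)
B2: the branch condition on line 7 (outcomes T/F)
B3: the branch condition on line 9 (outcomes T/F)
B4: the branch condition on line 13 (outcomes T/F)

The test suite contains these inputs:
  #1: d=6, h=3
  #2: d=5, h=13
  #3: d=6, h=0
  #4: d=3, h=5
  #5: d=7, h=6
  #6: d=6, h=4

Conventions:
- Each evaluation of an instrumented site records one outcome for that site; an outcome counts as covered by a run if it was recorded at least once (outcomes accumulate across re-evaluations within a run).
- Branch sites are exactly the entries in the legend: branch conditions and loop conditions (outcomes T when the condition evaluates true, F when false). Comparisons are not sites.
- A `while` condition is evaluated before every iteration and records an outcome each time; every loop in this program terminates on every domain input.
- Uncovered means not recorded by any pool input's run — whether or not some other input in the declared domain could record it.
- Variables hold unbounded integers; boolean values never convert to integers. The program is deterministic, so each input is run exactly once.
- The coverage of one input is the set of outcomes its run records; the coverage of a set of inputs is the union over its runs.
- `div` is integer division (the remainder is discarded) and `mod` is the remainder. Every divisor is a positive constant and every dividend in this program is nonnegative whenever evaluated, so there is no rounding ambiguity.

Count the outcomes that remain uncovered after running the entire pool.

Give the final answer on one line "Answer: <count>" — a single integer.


input #1, d=6, h=3: events B1->T, B1->F, B2->T, B3->T, B4->T; outcomes B1=T, B1=F, B2=T, B3=T, B4=T
input #2, d=5, h=13: events B1->T, B1->T, B1->T, B1->T, B1->T, B1->T, B1->T, B1->T, B1->T, B1->T, B1->T, B1->F, B2->F, B4->F; outcomes B1=T, B1=F, B2=F, B4=F
input #3, d=6, h=0: events B1->F, B2->T, B3->F, B4->T; outcomes B1=F, B2=T, B3=F, B4=T
input #4, d=3, h=5: events B1->T, B1->T, B1->T, B1->F, B2->F, B4->T; outcomes B1=T, B1=F, B2=F, B4=T
input #5, d=7, h=6: events B1->T, B1->T, B1->T, B1->T, B1->F, B2->T, B3->T, B4->T; outcomes B1=T, B1=F, B2=T, B3=T, B4=T
input #6, d=6, h=4: events B1->T, B1->T, B1->F, B2->T, B3->T, B4->T; outcomes B1=T, B1=F, B2=T, B3=T, B4=T
union over the pool: B1=T, B1=F, B2=T, B2=F, B3=T, B3=F, B4=T, B4=F
uncovered (0 of 8): none
Answer: 0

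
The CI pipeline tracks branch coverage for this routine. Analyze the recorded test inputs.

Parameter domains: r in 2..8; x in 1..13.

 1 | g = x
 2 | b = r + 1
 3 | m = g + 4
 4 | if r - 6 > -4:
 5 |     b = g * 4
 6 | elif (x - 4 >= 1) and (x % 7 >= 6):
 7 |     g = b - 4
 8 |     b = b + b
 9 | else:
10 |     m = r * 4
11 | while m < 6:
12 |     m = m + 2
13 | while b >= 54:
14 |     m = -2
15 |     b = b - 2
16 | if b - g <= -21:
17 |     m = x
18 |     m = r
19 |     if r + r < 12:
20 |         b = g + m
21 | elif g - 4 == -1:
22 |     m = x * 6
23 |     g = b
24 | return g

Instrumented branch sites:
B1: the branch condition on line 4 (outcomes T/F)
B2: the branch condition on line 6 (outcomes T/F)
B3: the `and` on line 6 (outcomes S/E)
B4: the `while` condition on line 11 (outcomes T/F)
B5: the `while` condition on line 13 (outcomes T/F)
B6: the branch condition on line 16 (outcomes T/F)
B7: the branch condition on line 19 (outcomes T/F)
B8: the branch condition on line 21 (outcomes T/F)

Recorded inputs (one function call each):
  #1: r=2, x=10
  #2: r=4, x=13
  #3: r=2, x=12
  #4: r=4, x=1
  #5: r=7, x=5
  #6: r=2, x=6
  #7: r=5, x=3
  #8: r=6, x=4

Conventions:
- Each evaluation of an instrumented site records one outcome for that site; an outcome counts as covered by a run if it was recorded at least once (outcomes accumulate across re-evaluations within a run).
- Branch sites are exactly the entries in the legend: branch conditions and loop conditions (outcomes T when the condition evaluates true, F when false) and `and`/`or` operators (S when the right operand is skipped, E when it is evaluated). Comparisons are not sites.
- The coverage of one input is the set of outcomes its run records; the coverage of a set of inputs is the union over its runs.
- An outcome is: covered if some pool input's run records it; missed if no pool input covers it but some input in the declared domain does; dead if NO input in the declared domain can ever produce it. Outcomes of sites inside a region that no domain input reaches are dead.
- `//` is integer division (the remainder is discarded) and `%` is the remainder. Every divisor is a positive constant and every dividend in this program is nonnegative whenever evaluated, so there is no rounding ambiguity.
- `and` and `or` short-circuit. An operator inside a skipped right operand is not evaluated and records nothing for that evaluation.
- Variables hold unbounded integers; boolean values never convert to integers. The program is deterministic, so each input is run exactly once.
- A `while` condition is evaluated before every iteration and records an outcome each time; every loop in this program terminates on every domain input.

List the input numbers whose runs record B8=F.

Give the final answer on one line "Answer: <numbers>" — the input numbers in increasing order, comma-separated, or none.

input #1 (r=2, x=10): hits B8=F
input #2 (r=4, x=13): hits B8=F
input #3 (r=2, x=12): hits B8=F
input #4 (r=4, x=1): hits B8=F
input #5 (r=7, x=5): hits B8=F
input #6 (r=2, x=6): hits B8=F
input #7 (r=5, x=3): never hits B8=F
input #8 (r=6, x=4): hits B8=F

Answer: 1, 2, 3, 4, 5, 6, 8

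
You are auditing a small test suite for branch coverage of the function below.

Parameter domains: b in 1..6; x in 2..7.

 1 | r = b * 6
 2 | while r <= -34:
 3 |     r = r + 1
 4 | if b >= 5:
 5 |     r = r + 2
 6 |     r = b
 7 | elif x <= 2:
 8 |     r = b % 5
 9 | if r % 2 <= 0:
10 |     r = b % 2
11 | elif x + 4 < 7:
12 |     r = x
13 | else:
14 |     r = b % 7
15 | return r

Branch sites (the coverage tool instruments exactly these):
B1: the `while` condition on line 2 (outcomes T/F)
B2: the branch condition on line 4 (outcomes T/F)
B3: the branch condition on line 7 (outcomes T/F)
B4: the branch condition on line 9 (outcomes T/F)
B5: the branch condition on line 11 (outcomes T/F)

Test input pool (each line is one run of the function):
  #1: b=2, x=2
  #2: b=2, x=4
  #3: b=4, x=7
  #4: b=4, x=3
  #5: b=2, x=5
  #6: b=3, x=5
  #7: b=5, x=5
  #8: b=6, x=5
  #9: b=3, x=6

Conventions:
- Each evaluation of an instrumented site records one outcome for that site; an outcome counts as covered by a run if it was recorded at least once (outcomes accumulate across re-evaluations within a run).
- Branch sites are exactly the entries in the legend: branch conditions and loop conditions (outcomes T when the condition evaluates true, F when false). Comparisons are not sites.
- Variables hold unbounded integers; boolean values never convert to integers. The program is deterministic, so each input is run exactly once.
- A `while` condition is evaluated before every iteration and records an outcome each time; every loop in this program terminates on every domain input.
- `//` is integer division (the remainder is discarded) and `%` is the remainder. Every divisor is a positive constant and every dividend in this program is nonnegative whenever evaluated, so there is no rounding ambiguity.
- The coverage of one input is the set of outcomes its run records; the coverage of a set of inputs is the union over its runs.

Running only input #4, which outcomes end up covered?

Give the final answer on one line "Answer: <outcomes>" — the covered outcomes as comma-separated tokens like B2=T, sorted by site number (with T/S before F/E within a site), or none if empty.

Simulating input #4 (b=4, x=3) step by step:
  B1->F, B2->F, B3->F, B4->T
collecting distinct outcomes: B1=F, B2=F, B3=F, B4=T

Answer: B1=F, B2=F, B3=F, B4=T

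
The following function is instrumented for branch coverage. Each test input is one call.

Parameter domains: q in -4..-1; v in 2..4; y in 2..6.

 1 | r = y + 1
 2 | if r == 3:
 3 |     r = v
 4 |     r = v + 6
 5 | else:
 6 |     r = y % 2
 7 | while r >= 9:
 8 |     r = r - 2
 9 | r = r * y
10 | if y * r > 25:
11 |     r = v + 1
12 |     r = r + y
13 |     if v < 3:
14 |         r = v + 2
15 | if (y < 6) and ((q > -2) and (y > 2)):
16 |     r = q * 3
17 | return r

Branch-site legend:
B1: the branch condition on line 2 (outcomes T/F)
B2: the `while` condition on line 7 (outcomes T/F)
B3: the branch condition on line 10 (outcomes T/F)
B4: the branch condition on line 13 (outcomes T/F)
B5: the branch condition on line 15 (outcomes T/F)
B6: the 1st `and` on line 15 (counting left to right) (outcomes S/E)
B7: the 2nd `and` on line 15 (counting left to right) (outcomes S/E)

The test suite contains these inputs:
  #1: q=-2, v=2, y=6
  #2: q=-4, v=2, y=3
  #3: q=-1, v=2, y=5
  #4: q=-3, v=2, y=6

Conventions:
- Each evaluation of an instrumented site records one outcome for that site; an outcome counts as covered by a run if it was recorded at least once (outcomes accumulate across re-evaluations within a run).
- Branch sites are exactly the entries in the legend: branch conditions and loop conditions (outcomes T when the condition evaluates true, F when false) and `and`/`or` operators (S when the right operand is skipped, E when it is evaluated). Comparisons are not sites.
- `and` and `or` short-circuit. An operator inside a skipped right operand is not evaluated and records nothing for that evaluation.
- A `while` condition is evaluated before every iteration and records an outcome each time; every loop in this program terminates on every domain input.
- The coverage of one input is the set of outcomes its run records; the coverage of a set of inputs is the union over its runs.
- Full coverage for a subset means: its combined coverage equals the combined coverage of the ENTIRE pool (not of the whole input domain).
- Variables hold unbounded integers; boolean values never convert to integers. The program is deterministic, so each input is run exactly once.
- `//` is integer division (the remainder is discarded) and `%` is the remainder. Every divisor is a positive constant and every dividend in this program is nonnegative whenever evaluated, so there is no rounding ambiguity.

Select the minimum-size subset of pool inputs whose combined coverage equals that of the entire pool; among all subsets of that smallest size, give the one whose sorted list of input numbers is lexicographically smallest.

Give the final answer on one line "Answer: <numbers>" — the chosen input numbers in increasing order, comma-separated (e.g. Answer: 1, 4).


test 1 (q=-2, v=2, y=6) fires B1->F, B2->F, B3->F, B6->S, B5->F; hits B1=F, B2=F, B3=F, B5=F, B6=S
test 2 (q=-4, v=2, y=3) fires B1->F, B2->F, B3->F, B6->E, B7->S, B5->F; hits B1=F, B2=F, B3=F, B5=F, B6=E, B7=S
test 3 (q=-1, v=2, y=5) fires B1->F, B2->F, B3->F, B6->E, B7->E, B5->T; hits B1=F, B2=F, B3=F, B5=T, B6=E, B7=E
test 4 (q=-3, v=2, y=6) fires B1->F, B2->F, B3->F, B6->S, B5->F; hits B1=F, B2=F, B3=F, B5=F, B6=S
pool-wide coverage (9 outcomes): B1=F, B2=F, B3=F, B5=T, B5=F, B6=S, B6=E, B7=S, B7=E
no size-1 subset reaches all 9 outcomes (best union: 6/9)
no size-2 subset reaches all 9 outcomes (best union: 8/9)
at size 3, {1, 2, 3} reaches all 9 outcomes; every lexicographically earlier size-3 subset fails
Answer: 1, 2, 3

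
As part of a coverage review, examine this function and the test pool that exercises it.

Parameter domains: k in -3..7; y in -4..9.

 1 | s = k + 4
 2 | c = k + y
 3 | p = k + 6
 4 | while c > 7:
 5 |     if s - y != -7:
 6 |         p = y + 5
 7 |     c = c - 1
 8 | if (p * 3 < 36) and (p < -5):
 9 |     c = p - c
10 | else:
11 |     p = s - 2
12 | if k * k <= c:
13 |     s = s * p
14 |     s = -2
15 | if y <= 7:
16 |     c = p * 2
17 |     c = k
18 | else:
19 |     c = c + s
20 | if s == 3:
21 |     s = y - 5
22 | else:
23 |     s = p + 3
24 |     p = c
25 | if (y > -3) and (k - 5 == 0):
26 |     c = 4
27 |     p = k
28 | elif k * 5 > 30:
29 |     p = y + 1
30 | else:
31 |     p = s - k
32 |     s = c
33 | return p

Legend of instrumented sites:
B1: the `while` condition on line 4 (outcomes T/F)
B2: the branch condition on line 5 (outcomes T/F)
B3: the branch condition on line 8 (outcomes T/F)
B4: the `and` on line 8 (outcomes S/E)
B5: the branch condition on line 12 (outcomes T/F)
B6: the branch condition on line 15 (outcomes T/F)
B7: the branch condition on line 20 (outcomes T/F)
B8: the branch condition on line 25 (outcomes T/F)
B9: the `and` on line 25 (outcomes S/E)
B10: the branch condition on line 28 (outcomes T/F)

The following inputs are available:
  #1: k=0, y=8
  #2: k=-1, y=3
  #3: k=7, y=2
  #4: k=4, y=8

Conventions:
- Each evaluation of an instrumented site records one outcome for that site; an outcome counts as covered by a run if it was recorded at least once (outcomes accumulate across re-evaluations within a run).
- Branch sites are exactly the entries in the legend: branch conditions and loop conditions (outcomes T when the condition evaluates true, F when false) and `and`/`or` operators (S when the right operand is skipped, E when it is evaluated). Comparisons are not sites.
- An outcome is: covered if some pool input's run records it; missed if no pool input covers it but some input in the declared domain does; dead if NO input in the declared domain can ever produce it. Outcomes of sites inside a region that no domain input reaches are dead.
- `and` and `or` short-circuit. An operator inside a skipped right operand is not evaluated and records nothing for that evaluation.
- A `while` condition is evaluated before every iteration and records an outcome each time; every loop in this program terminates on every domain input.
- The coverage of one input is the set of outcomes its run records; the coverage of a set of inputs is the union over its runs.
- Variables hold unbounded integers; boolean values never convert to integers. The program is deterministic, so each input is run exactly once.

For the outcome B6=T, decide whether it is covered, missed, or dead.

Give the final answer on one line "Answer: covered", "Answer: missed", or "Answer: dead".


B6=T is recorded by pool input(s) 2, 3 -> covered
Answer: covered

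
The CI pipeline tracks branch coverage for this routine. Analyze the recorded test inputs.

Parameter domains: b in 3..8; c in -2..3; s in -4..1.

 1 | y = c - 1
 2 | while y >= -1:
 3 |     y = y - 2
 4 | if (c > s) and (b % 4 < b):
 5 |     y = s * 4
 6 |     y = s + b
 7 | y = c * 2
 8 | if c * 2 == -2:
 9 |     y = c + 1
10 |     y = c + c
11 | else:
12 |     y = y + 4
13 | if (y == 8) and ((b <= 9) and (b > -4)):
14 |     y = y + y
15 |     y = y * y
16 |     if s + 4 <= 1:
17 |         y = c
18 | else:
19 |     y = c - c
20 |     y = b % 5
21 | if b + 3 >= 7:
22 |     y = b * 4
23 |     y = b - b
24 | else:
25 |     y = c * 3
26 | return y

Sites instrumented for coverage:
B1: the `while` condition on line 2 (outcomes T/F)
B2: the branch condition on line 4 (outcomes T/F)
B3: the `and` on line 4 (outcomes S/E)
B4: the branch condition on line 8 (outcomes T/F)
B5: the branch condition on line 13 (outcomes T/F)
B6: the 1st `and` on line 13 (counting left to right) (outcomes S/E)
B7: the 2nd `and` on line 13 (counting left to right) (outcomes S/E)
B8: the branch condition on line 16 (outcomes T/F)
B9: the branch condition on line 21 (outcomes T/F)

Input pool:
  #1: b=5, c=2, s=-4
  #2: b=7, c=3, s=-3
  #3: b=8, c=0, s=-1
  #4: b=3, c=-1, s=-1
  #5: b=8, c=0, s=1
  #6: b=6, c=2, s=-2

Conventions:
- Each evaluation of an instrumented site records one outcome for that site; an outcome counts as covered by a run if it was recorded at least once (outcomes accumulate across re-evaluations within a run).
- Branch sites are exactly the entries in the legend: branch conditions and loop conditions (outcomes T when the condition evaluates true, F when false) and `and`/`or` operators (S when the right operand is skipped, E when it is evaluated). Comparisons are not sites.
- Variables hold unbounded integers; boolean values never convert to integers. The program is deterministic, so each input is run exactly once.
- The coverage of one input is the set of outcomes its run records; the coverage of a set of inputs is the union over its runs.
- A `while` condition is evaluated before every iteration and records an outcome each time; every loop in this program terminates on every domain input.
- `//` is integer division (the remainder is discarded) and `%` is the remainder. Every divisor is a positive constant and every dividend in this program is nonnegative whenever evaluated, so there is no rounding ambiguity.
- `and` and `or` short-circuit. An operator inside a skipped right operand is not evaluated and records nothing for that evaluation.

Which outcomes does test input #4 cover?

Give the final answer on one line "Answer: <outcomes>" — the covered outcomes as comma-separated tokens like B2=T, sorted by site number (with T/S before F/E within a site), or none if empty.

Tracing the run of input #4 (b=3, c=-1, s=-1):
  B1->F, B3->S, B2->F, B4->T, B6->S, B5->F, B9->F
collecting distinct outcomes: B1=F, B2=F, B3=S, B4=T, B5=F, B6=S, B9=F

Answer: B1=F, B2=F, B3=S, B4=T, B5=F, B6=S, B9=F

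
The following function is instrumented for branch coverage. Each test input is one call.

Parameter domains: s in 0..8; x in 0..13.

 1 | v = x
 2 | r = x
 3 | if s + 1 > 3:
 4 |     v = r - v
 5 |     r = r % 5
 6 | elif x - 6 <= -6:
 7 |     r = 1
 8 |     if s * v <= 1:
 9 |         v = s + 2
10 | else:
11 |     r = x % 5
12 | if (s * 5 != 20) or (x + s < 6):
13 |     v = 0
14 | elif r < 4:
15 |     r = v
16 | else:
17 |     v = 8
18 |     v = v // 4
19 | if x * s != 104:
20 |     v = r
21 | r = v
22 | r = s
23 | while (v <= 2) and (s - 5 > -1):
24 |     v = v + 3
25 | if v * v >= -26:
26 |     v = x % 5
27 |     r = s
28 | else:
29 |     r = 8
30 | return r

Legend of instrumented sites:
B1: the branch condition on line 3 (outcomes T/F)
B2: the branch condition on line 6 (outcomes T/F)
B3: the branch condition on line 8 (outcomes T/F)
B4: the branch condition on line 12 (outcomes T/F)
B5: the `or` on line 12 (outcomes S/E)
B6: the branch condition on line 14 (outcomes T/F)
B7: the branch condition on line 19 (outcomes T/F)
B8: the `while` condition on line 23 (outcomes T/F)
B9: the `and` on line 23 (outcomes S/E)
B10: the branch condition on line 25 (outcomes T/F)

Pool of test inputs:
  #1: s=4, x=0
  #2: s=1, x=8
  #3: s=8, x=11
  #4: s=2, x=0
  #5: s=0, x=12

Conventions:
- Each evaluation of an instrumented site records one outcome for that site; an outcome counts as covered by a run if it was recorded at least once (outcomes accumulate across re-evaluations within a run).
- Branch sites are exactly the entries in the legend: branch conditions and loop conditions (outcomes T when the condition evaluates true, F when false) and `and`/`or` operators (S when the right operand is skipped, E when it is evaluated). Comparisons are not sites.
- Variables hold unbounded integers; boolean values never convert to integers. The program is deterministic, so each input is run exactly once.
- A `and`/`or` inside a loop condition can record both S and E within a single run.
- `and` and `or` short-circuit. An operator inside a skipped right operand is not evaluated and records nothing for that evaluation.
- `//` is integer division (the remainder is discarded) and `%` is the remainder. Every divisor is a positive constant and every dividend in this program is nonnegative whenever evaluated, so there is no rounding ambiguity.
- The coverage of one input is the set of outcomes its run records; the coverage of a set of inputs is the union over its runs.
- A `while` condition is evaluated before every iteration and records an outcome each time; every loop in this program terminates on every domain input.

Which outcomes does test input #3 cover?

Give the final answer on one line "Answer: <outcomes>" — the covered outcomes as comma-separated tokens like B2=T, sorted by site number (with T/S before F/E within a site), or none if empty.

Event log for input #3 (s=8, x=11):
  B1->T, B5->S, B4->T, B7->T, B9->E, B8->T, B9->S, B8->F, B10->T
distinct outcomes covered: B1=T, B4=T, B5=S, B7=T, B8=T, B8=F, B9=S, B9=E, B10=T

Answer: B1=T, B4=T, B5=S, B7=T, B8=T, B8=F, B9=S, B9=E, B10=T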